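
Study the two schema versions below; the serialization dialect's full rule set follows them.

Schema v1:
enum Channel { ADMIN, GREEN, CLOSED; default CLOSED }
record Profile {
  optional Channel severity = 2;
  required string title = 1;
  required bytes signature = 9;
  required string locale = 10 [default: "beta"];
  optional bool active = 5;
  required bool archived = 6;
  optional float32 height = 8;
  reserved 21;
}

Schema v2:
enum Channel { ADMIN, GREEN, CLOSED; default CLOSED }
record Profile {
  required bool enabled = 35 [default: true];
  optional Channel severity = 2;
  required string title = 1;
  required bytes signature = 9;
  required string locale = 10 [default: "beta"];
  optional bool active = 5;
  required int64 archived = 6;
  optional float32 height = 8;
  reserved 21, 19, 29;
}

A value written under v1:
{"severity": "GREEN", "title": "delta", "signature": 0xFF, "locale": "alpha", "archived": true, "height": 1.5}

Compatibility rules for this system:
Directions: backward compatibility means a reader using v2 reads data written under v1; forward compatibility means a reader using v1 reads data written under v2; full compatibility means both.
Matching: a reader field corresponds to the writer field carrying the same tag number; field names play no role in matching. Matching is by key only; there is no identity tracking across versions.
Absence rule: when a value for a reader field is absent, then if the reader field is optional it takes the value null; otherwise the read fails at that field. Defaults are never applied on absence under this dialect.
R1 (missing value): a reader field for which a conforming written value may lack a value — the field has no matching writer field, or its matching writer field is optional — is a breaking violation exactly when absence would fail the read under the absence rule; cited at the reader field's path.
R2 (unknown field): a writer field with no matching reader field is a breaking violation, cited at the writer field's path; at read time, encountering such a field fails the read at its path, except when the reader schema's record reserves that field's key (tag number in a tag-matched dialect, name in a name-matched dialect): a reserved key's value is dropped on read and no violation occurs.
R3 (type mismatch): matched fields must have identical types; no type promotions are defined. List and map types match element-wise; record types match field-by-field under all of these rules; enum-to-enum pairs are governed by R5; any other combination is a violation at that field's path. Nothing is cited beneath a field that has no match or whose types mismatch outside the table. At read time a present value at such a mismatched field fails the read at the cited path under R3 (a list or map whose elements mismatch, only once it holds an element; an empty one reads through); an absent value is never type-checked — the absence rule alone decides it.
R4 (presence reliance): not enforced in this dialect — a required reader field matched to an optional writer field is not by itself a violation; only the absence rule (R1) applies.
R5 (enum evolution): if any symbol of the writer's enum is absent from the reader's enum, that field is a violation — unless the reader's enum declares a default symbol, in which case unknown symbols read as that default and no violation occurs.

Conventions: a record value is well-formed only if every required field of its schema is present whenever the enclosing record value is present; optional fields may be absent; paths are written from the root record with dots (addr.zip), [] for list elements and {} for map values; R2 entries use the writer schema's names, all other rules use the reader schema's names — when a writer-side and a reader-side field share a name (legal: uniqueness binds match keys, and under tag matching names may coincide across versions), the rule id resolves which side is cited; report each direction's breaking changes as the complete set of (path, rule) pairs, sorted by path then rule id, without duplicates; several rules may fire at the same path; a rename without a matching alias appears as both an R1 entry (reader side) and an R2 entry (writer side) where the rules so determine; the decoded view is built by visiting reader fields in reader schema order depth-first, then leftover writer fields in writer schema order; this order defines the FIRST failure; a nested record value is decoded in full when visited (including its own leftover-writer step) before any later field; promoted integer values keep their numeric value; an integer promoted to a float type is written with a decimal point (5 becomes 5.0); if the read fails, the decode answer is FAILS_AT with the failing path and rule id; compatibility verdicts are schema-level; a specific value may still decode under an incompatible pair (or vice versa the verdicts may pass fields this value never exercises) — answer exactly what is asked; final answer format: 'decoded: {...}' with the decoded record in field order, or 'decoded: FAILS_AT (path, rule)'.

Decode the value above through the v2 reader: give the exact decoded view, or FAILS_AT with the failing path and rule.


decoded: FAILS_AT (enabled, R1)

each type pair in Profile: writer, then reader
decode (reader v2):
  read fails at enabled under R1 (no fill)
  => FAILS_AT (enabled, R1)
remaining Profile differences; none change what is asked:
  field archived in record Profile: type bool changed to int64 -> shifts the Profile verdicts, not this decode


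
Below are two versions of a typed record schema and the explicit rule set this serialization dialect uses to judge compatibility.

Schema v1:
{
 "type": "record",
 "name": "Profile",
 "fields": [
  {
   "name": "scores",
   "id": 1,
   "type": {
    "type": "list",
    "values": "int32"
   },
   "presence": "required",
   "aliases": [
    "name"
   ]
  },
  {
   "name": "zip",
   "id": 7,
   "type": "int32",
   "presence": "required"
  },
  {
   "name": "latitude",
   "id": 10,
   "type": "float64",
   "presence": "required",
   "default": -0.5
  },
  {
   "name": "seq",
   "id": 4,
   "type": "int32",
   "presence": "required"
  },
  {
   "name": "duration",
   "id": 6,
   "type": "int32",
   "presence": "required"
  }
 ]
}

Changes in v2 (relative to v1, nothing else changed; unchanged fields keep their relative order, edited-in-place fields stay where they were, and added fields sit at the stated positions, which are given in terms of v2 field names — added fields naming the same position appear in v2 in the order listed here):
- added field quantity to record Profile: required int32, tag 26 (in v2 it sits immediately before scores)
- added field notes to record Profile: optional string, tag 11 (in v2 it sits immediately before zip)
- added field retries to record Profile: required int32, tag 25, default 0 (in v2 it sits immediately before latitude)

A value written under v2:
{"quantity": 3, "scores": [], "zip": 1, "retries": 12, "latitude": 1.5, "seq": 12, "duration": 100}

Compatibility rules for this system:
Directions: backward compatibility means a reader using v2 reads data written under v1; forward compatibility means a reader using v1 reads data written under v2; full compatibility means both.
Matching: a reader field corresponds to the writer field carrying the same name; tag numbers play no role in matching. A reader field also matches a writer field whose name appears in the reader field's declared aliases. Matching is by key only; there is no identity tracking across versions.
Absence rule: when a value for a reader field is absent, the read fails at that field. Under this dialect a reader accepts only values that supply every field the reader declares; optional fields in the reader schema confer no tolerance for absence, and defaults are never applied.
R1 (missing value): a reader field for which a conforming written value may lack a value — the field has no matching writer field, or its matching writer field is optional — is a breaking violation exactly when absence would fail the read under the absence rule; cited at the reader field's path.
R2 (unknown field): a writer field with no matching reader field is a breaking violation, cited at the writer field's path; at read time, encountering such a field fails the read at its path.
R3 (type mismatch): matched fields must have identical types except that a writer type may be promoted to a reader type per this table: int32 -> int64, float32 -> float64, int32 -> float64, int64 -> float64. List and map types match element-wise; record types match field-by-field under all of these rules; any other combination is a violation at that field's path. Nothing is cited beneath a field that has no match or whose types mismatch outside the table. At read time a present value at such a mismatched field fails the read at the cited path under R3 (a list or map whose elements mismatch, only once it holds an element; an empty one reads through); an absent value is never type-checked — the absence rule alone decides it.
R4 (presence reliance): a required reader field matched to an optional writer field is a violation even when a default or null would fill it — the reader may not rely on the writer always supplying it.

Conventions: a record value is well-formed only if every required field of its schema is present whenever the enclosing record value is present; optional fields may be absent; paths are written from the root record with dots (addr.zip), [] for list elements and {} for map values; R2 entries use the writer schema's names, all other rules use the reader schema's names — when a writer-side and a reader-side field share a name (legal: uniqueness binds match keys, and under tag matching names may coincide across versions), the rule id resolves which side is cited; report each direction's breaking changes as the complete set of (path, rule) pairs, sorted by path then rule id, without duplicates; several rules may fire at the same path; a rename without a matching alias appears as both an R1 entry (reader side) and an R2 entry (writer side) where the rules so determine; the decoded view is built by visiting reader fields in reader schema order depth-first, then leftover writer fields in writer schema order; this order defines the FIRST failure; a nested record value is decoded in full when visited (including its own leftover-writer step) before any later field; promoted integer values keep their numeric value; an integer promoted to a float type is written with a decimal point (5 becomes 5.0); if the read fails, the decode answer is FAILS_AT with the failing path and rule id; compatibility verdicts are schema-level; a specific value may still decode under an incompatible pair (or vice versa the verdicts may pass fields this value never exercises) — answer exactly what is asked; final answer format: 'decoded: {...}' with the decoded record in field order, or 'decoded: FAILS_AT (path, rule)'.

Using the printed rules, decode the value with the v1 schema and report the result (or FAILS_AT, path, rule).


each type pair in Profile: writer, then reader
decode (reader v1):
  scores := []
  zip := 1
  latitude := 1.5
  seq := 12
  duration := 100
  read fails at quantity under R2 (unknown field)
  => FAILS_AT (quantity, R2)
the rest of the Profile diff is inert for this question:
  added field retries to record Profile: required int32, tag 25, default 0 (in v2 it sits immediately before latitude) -> changes Profile's schema-level verdicts only — the decode of this value is the same
  added field notes to record Profile: optional string, tag 11 (in v2 it sits immediately before zip) -> changes Profile's schema-level verdicts only — the decode of this value is the same

decoded: FAILS_AT (quantity, R2)


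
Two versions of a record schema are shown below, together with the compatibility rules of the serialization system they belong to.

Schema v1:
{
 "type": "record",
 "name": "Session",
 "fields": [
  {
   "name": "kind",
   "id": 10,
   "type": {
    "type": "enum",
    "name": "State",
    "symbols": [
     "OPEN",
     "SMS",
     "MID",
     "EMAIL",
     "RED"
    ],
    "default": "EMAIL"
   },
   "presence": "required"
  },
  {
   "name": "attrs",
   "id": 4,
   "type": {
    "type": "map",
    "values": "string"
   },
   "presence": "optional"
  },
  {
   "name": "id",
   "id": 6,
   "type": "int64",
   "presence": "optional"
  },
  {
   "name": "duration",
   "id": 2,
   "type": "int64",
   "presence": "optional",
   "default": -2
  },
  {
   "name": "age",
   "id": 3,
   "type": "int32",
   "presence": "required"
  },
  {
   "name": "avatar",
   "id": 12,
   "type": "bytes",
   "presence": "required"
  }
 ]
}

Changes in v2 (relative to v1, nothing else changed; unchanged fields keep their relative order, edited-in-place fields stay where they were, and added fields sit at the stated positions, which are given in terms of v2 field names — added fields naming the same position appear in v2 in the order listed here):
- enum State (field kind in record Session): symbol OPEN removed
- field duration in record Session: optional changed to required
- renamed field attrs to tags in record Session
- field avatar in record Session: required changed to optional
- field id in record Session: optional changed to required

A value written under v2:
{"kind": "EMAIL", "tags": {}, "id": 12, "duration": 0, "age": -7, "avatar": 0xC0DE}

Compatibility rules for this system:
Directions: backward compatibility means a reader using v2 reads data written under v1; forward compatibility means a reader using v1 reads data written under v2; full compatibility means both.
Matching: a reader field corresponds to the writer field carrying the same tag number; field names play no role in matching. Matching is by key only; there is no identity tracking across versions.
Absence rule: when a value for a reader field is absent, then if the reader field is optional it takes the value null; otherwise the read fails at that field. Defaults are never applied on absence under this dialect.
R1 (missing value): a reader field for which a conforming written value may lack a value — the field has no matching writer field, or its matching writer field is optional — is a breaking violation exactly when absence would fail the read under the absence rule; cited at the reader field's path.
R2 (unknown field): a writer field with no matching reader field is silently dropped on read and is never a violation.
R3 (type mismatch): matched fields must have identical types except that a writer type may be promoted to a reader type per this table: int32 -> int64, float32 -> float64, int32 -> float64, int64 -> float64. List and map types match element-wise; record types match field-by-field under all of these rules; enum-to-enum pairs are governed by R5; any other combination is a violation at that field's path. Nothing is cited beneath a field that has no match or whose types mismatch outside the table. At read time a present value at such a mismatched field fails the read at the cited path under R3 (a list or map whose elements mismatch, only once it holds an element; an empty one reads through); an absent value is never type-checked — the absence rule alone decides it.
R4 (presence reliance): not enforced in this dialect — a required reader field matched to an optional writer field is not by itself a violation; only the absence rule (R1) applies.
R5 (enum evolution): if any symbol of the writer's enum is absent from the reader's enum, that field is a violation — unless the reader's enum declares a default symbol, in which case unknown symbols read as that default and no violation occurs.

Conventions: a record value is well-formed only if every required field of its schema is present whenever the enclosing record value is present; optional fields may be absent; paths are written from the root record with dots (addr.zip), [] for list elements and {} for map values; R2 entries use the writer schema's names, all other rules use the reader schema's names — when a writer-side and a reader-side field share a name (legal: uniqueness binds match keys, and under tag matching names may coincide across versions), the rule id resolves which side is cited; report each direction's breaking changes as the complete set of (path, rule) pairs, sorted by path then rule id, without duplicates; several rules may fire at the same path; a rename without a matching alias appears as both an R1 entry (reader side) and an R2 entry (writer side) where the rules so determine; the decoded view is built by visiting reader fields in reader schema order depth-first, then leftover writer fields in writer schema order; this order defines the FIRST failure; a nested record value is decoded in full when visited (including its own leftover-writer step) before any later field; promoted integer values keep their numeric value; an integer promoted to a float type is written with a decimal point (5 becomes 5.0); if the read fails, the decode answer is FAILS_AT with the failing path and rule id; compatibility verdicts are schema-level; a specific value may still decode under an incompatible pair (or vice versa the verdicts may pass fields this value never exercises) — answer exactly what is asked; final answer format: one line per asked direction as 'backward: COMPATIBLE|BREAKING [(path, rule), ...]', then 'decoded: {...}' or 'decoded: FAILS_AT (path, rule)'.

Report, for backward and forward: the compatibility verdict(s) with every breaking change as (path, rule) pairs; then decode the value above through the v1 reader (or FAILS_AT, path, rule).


backward: BREAKING [(duration, R1), (id, R1)]; forward: BREAKING [(avatar, R1)]; decoded: {"kind": "EMAIL", "attrs": {}, "id": 12, "duration": 0, "age": -7, "avatar": 0xC0DE}

each type pair in Session: writer, then reader
backward analysis of Session with v2 as reader and v1 as writer:
  kind: State -> State, writer required; from kind
  tags: map<string, string> -> map<string, string>, writer optional; from attrs
  id: int64 -> int64, writer optional; from id
  duration: int64 -> int64, writer optional; from duration
  age: int32 -> int32, writer required; from age
  avatar: bytes -> bytes, writer required; from avatar
  violation R1 at duration
  violation R1 at id
  => backward: BREAKING (2)
forward analysis of Session with v1 as reader and v2 as writer:
  kind: State -> State, writer required; from kind
  attrs: map<string, string> -> map<string, string>, writer optional; from tags
  id: int64 -> int64, writer required; from id
  duration: int64 -> int64, writer required; from duration
  age: int32 -> int32, writer required; from age
  avatar: bytes -> bytes, writer optional; from avatar
  violation R1 at avatar
  => forward: BREAKING (1)
decode walk for Session under reader schema v1:
  kind := "EMAIL"
  attrs := {} (from writer tags)
  id := 12
  duration := 0
  age := -7
  avatar := 0xC0DE
  => decoded: {"kind": "EMAIL", "attrs": {}, "id": 12, "duration": 0, "age": -7, "avatar": 0xC0DE}


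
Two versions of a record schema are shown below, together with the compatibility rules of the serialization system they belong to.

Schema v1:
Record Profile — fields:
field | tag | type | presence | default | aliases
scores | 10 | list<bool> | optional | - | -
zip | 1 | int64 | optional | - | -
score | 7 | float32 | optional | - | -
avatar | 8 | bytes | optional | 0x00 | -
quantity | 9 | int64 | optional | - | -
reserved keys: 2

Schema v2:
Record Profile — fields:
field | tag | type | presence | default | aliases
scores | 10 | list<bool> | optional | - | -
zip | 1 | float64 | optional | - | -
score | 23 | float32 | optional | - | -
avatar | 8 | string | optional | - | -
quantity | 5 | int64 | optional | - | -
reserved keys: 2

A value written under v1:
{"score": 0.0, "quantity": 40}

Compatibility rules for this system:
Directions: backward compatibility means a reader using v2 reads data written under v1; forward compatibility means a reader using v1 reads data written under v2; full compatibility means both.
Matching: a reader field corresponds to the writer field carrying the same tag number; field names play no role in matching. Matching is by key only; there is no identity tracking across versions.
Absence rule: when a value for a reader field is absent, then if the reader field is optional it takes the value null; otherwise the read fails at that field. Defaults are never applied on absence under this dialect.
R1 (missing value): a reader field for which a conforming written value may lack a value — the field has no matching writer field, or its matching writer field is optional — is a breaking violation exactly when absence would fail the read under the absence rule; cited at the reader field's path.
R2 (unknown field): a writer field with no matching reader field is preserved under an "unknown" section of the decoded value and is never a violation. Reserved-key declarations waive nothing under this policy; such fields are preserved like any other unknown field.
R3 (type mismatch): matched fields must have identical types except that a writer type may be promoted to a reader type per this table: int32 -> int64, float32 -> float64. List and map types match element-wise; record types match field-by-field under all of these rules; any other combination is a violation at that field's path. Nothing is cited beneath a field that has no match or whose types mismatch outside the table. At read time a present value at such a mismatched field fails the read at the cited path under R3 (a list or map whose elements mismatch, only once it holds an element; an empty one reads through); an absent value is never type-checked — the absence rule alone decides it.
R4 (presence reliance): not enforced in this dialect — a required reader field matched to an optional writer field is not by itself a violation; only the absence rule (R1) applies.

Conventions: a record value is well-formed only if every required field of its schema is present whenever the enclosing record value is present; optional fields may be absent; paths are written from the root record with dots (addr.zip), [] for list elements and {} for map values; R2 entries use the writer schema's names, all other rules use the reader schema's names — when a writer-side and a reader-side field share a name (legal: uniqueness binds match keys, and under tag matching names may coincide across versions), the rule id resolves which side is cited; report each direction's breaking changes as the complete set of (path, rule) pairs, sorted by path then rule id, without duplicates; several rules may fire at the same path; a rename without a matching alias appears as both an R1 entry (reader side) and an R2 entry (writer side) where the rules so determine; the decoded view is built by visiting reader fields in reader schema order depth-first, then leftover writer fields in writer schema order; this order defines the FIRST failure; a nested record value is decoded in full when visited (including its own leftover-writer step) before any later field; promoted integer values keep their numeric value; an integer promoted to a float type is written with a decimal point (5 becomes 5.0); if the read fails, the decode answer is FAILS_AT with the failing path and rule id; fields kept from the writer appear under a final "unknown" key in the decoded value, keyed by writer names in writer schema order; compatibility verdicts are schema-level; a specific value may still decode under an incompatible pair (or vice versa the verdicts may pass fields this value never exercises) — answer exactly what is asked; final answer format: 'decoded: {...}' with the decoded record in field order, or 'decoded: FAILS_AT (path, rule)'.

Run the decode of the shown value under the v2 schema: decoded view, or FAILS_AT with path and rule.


the writer's type comes first in each Profile pair
decode walk for Profile under reader schema v2:
  scores := null (absent, optional -> null)
  zip := null (absent, optional -> null)
  score := null (absent, optional -> null)
  avatar := null (absent, optional -> null)
  quantity := null (absent, optional -> null)
  writer score: kept under "unknown"
  writer quantity: kept under "unknown"
  => decoded: {"scores": null, "zip": null, "score": null, "avatar": null, "quantity": null, "unknown": {"score": 0.0, "quantity": 40}}
the other Profile changes do not affect what is asked:
  field zip in record Profile: type int64 changed to float64 -> shifts the Profile verdicts, not this decode
  field avatar in record Profile: type bytes changed to string (its default is dropped) -> shifts the Profile verdicts, not this decode

decoded: {"scores": null, "zip": null, "score": null, "avatar": null, "quantity": null, "unknown": {"score": 0.0, "quantity": 40}}


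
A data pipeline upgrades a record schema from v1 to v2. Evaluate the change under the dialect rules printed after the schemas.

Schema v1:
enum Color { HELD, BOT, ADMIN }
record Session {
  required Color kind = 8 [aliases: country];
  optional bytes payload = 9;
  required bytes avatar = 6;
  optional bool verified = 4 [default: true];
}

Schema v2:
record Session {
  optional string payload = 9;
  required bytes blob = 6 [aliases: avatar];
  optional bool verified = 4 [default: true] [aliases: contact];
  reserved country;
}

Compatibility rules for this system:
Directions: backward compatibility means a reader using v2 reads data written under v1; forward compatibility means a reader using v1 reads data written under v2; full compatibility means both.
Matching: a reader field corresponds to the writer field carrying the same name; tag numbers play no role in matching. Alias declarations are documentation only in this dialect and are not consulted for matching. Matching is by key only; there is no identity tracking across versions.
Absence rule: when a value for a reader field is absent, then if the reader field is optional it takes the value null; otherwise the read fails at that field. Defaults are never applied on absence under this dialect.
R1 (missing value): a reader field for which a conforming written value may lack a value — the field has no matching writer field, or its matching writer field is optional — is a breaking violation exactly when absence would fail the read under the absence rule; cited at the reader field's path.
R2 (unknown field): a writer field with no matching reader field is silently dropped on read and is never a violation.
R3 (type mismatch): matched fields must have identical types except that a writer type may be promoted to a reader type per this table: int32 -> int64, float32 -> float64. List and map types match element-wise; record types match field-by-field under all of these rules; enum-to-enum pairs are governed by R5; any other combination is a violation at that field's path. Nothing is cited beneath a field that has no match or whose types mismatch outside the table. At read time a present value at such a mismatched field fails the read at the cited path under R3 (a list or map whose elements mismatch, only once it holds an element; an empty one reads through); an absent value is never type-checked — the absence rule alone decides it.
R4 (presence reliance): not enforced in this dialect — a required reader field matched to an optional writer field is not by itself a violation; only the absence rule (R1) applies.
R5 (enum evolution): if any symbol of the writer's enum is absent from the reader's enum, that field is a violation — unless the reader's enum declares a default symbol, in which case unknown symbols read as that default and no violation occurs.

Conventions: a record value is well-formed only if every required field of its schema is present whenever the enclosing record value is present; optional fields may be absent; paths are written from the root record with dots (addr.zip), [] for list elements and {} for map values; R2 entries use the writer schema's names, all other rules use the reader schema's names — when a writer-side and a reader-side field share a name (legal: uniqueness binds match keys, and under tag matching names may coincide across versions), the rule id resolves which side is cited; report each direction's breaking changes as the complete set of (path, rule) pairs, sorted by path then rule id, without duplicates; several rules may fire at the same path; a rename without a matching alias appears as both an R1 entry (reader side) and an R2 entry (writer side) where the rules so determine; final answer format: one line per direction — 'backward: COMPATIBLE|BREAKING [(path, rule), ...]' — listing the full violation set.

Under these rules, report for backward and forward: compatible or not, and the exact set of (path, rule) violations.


in Session below, arrows point writer -> reader
backward pass over Session, reader schema v2, writer schema v1:
  payload: paired with writer payload (bytes -> string; writer optional)
  no writer field matches reader blob
  verified: paired with writer verified (bool -> bool; writer optional)
  writer field kind has no reader counterpart
  writer field avatar has no reader counterpart
  breaking: (blob, R1)
  breaking: (payload, R3)
  => backward verdict for Session: BREAKING, 2 violation(s)
forward pass over Session, reader schema v1, writer schema v2:
  no writer field matches reader kind
  payload: paired with writer payload (string -> bytes; writer optional)
  no writer field matches reader avatar
  verified: paired with writer verified (bool -> bool; writer optional)
  writer field blob has no reader counterpart
  breaking: (avatar, R1)
  breaking: (kind, R1)
  breaking: (payload, R3)
  => forward verdict for Session: BREAKING, 3 violation(s)

backward: BREAKING [(blob, R1), (payload, R3)]; forward: BREAKING [(avatar, R1), (kind, R1), (payload, R3)]


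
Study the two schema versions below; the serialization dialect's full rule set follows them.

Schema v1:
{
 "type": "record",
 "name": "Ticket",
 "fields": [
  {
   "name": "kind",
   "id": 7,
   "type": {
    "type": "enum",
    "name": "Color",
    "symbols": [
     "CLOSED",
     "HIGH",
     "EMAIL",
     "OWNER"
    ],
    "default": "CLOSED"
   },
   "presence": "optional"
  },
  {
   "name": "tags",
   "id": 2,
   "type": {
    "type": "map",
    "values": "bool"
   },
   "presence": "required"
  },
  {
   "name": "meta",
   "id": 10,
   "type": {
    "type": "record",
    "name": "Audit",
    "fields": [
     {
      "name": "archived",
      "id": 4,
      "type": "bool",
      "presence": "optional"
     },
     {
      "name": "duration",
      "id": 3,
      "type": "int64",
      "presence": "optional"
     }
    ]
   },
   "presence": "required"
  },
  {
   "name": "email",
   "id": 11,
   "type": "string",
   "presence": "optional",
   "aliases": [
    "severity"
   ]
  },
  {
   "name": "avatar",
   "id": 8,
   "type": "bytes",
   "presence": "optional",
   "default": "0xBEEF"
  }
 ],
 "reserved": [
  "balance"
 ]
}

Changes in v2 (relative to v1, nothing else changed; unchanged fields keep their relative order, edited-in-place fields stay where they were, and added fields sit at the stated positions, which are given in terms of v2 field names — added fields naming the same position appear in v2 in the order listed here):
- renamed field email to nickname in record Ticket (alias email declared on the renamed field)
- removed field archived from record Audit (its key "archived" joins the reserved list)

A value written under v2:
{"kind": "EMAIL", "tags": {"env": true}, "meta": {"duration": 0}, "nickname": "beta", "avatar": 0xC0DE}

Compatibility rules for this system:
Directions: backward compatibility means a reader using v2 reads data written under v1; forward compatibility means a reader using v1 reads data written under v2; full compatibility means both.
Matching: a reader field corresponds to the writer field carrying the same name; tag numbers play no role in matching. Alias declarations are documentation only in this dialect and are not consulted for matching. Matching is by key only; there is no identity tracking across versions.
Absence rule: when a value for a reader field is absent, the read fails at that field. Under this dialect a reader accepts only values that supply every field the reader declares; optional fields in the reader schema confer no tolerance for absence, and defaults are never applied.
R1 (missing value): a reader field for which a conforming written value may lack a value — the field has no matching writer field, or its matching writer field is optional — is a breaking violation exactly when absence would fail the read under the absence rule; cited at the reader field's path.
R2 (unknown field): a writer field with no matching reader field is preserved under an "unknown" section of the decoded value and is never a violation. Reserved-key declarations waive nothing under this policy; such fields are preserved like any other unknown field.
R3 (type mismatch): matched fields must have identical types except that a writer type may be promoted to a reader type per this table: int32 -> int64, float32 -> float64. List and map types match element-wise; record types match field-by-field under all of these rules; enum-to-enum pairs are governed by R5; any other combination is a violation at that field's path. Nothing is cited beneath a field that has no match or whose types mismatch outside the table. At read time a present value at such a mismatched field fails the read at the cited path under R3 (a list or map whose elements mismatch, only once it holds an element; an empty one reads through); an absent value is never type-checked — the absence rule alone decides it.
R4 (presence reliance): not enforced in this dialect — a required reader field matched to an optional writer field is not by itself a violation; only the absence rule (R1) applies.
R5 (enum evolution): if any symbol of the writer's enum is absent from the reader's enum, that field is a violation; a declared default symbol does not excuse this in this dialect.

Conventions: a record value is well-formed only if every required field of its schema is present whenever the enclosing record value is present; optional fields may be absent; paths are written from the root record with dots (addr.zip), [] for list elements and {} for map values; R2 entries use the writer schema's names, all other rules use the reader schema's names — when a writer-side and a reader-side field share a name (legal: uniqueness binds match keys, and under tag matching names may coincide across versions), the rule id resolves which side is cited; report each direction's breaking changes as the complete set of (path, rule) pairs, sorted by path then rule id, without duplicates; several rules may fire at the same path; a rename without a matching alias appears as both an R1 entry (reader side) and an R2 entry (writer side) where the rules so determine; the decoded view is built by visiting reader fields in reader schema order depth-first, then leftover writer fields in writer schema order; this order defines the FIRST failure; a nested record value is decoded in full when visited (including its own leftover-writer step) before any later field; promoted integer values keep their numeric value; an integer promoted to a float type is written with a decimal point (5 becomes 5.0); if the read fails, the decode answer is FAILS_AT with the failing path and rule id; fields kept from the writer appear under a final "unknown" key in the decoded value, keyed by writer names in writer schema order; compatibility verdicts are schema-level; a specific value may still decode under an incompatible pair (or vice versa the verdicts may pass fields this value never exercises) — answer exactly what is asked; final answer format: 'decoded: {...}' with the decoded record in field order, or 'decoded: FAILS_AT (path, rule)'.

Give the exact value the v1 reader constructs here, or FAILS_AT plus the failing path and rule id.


the writer's type comes first in each Ticket pair
decode (reader v1):
  kind := "EMAIL"
  tags := {"env": true}
  read fails at meta.archived under R1 (no fill)
  => FAILS_AT (meta.archived, R1)
ruling out the remaining Ticket differences:
  renamed field email to nickname in record Ticket (alias email declared on the renamed field) -> matters for Ticket compatibility verdicts, not for this value's decode

decoded: FAILS_AT (meta.archived, R1)


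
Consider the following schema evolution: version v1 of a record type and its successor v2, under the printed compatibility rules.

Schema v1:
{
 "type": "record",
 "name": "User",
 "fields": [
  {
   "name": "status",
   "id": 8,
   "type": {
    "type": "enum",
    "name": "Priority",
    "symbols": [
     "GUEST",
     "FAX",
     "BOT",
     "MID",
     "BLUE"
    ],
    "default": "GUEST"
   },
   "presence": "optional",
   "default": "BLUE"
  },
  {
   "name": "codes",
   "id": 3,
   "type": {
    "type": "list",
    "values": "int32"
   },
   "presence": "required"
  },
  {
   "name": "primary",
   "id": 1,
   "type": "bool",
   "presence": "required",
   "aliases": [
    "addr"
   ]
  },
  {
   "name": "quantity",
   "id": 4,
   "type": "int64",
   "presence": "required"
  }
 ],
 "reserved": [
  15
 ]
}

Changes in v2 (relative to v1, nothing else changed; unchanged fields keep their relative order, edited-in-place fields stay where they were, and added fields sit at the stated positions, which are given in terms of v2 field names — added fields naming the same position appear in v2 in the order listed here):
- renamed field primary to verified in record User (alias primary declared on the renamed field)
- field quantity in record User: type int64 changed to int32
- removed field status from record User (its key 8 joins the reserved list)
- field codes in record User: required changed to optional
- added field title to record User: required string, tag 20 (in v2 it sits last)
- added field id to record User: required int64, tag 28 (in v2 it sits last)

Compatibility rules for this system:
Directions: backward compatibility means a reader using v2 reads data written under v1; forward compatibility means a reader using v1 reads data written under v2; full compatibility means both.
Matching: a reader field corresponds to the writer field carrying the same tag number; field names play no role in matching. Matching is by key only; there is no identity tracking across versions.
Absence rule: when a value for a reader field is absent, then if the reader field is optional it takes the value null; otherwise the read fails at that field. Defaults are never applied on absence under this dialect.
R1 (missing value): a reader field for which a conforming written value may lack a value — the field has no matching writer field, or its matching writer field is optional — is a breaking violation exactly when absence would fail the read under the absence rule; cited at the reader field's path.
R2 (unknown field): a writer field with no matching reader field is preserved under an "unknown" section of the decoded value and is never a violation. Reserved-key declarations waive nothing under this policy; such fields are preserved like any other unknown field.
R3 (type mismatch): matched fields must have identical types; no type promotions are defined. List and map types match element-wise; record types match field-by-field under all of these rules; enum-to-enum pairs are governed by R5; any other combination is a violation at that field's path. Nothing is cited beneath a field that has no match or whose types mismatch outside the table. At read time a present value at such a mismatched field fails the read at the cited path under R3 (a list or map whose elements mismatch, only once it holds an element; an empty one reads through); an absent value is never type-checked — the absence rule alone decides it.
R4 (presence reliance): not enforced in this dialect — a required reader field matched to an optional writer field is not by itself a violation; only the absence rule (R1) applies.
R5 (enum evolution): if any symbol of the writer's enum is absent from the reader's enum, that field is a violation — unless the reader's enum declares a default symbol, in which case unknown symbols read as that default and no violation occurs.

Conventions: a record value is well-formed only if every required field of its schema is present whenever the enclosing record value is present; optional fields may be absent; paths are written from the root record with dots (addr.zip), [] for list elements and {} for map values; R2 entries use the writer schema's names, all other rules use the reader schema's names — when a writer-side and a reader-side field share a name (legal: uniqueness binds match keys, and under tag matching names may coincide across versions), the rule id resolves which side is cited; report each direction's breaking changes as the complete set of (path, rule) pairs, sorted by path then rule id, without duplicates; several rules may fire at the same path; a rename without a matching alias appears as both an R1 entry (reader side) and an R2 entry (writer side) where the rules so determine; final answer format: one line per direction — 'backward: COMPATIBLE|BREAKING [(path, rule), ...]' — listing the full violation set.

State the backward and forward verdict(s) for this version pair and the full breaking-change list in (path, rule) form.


backward: BREAKING [(id, R1), (quantity, R3), (title, R1)]; forward: BREAKING [(codes, R1), (quantity, R3)]

the writer's type comes first in each User pair
backward pass over User, reader schema v2, writer schema v1:
  writer required, list<int32> -> list<int32>: reader codes maps from writer codes
  writer required, bool -> bool: reader verified maps from writer primary
  writer required, int64 -> int32: reader quantity maps from writer quantity
  title has no writer counterpart
  id has no writer counterpart
  writer status: unknown to reader
  rule R1 violated at id
  rule R3 violated at quantity
  rule R1 violated at title
  backward on User therefore BREAKING (3)
forward pass over User, reader schema v1, writer schema v2:
  status has no writer counterpart
  writer optional, list<int32> -> list<int32>: reader codes maps from writer codes
  writer required, bool -> bool: reader primary maps from writer verified
  writer required, int32 -> int64: reader quantity maps from writer quantity
  writer title: unknown to reader
  writer id: unknown to reader
  rule R1 violated at codes
  rule R3 violated at quantity
  forward on User therefore BREAKING (2)
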